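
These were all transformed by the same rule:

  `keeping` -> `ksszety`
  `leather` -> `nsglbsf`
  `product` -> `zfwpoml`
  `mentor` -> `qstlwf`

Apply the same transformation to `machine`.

qgmbets

k(10)→k(10) and e(4)→s(18) fit y≡3x+6 (mod 26); the inverse of 3 mod 26 is 9. Each letter's alphabet position (a=0..z=25) is mapped through 3·x+6 mod 26 — an affine cipher.
For machine: m(12)→3·12+6≡16=q; a(0)→3·0+6≡6=g; c(2)→3·2+6≡12=m; h(7)→3·7+6≡1=b; i(8)→3·8+6≡4=e; n(13)→3·13+6≡19=t; e(4)→3·4+6≡18=s (all mod 26).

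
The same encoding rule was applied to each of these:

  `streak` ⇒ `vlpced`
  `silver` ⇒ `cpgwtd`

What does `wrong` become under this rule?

ryzch

The output letters match the input read backwards, each shifted +11: streak reversed is kaerts. Read the word backwards and shift each letter +11.
On wrong: reverse → gnorw; then shift: g+11=r, n+11=y, o+11=z, r+11=c, w+11=h.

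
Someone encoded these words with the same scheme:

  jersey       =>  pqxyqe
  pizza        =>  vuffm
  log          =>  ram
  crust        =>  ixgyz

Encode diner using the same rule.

The shift depends on letter class: consonant j→p is +6, but vowel e→q is +12. Vowels shift forward by 12 and consonants shift forward by 6.
On diner: d(cons)+6=j, i(vowel)+12=u, n(cons)+6=t, e(vowel)+12=q, r(cons)+6=x.

jutqx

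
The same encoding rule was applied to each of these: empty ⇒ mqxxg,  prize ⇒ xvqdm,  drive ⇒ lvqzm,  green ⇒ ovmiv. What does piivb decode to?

It's a Vigenère-style cipher with numeric key [8,4]: position i shifts by key[i mod 2].
Decoding piivb: p−8=h, i−4=e, i−8=a, v−4=r, b−8=t.

heart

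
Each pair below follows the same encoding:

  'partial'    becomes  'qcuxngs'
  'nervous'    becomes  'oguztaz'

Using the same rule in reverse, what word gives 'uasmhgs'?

typical

In partial: p→q is +1, a→c is +2, r→u is +3, t→x is +4 — the shift increases by 1 each position. Each letter shifts forward by (position + 1), i.e. 1, 2, 3, … — the shift grows by one for each successive letter.
Reversing it on uasmhgs: u−1=t, a−2=y, s−3=p, m−4=i, h−5=c, g−6=a, s−7=l.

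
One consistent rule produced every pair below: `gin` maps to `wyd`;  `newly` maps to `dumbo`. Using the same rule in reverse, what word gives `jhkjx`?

truth

Compare letters: g→w is +16, i→y is +16, n→d is +16 — a constant shift. Every letter moves 16 places later in the alphabet, wrapping around z→a.
Undoing it on jhkjx: j−16=t, h−16=r, k−16=u, j−16=t, x−16=h.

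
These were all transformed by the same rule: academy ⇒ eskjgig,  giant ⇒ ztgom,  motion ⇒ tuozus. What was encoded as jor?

lid

The output letters match the input read backwards, each shifted +6: academy reversed is ymedaca. The word is reversed, then every letter is shifted forward by 6.
Reversing it on jor: shift back: j−6=d, o−6=i, r−6=l → dil; then reverse → lid.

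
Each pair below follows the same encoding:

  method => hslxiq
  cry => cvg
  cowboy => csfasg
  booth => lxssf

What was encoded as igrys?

ounce

The output letters match the input read backwards, each shifted +4: method reversed is dohtem. Read the word backwards and shift each letter +4.
Decoding igrys: shift back: i−4=e, g−4=c, r−4=n, y−4=u, s−4=o → ecnuo; then reverse → ounce.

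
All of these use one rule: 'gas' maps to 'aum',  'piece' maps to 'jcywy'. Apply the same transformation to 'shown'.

Compare letters: g→a is +20, a→u is +20, s→m is +20 — a constant shift. It's a constant shift of +20 (ROT20).
On shown: s+20=m, h+20=b, o+20=i, w+20=q, n+20=h.

mbiqh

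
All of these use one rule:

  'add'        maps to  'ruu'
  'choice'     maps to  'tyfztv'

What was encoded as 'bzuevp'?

Each letter is shifted forward by 17 in the alphabet (a Caesar shift of +17).
Undoing it on bzuevp: b−17=k, z−17=i, u−17=d, e−17=n, v−17=e, p−17=y.

kidney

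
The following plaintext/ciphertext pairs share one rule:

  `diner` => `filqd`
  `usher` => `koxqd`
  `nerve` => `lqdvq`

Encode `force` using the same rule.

d(3)→f(5) and i(8)→i(8) fit y≡11x+24 (mod 26); the inverse of 11 mod 26 is 19. Treating letters as 0–25, the rule is x ↦ 11x + 24 (mod 26).
For force: f(5)→11·5+24≡1=b; o(14)→11·14+24≡22=w; r(17)→11·17+24≡3=d; c(2)→11·2+24≡20=u; e(4)→11·4+24≡16=q (all mod 26).

bwduq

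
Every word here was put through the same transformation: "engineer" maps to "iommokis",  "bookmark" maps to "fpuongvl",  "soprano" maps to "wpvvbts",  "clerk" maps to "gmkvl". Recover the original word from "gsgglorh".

cracking

It's a Vigenère-style cipher with numeric key [4,1,6]: position i shifts by key[i mod 3].
Reversing it on gsgglorh: g−4=c, s−1=r, g−6=a, g−4=c, l−1=k, o−6=i, r−4=n, h−1=g.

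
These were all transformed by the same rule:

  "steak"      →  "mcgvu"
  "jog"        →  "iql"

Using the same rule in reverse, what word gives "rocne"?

The output letters match the input read backwards, each shifted +2: steak reversed is kaets. Read the word backwards and shift each letter +2.
Reversing it on rocne: shift back: r−2=p, o−2=m, c−2=a, n−2=l, e−2=c → pmalc; then reverse → clamp.

clamp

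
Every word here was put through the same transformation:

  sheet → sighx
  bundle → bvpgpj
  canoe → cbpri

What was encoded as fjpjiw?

finger

In sheet: s→s is +0, h→i is +1, e→g is +2, e→h is +3 — the shift increases by 1 each position. The shift increases by 1 at each position, starting from +0: 0, 1, 2, ….
Decoding fjpjiw: f−0=f, j−1=i, p−2=n, j−3=g, i−4=e, w−5=r.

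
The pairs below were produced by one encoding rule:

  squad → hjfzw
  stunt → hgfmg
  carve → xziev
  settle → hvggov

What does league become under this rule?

ovztfv

Treating letters as 0–25, the rule is x ↦ 25x + 25 (mod 26).
Applying it to league: l(11)→25·11+25≡14=o; e(4)→25·4+25≡21=v; a(0)→25·0+25≡25=z; g(6)→25·6+25≡19=t; u(20)→25·20+25≡5=f; e(4)→25·4+25≡21=v (all mod 26).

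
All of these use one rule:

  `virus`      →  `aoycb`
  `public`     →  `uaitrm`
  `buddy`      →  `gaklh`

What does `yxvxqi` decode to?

trophy

In virus: v→a is +5, i→o is +6, r→y is +7, u→c is +8 — the shift increases by 1 each position. Letter i (0-indexed) is shifted by i+5, so successive shifts are 5, 6, 7, ….
Reversing it on yxvxqi: y−5=t, x−6=r, v−7=o, x−8=p, q−9=h, i−10=y.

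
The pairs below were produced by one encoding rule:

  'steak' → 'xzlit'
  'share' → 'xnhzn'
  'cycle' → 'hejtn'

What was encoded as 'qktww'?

lemon

The shift increases by 1 at each position, starting from +5: 5, 6, 7, ….
Reversing it on qktww: q−5=l, k−6=e, t−7=m, w−8=o, w−9=n.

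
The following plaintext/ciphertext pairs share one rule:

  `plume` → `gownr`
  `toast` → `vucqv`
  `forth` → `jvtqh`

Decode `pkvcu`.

satin

The output letters match the input read backwards, each shifted +2: plume reversed is emulp. Two steps: reverse the string, then apply a Caesar shift of +2.
Reversing it on pkvcu: shift back: p−2=n, k−2=i, v−2=t, c−2=a, u−2=s → nitas; then reverse → satin.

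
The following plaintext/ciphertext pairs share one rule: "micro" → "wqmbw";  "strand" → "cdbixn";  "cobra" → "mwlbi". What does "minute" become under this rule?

wqxcdm

The shift depends on letter class: consonant m→w is +10, but vowel i→q is +8. Two shifts are in play — +8 for a/e/i/o/u, +10 for every other letter.
Applying it to minute: m(cons)+10=w, i(vowel)+8=q, n(cons)+10=x, u(vowel)+8=c, t(cons)+10=d, e(vowel)+8=m.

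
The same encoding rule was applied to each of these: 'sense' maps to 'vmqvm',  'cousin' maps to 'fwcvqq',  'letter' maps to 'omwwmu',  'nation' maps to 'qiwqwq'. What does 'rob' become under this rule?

The shift depends on letter class: consonant s→v is +3, but vowel e→m is +8. Vowels shift forward by 8 and consonants shift forward by 3.
On rob: r(cons)+3=u, o(vowel)+8=w, b(cons)+3=e.

uwe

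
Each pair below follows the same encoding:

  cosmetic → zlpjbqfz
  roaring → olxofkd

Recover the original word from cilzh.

Every letter moves 23 places later in the alphabet, wrapping around z→a.
Reversing it on cilzh: c−23=f, i−23=l, l−23=o, z−23=c, h−23=k.

flock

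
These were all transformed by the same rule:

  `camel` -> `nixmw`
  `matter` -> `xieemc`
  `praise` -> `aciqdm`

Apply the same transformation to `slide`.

dwqom

The rule splits by letter class: vowels +8, consonants +11.
For slide: s(cons)+11=d, l(cons)+11=w, i(vowel)+8=q, d(cons)+11=o, e(vowel)+8=m.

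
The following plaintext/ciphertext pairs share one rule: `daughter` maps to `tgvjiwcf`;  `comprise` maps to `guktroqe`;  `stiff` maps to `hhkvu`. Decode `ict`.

rag

Two steps: reverse the string, then apply a Caesar shift of +2.
Undoing it on ict: shift back: i−2=g, c−2=a, t−2=r → gar; then reverse → rag.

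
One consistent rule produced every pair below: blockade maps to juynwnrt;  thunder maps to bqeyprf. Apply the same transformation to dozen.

lxjpz

In blockade: b→j is +8, l→u is +9, o→y is +10, c→n is +11 — the shift increases by 1 each position. Letter i (0-indexed) is shifted by i+8, so successive shifts are 8, 9, 10, ….
Applying it to dozen: d+8=l, o+9=x, z+10=j, e+11=p, n+12=z.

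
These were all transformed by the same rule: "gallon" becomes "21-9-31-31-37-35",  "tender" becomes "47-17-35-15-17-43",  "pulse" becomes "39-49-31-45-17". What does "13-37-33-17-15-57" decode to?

comedy

g(#7)→21 and a(#1)→9: differences scale by 2, so n = 2·pos + 7. The formula is n = 2×(alphabet index, a=1) + 7.
Reversing it on 13-37-33-17-15-57: 13→(13−7)÷2=3=c, 37→(37−7)÷2=15=o, 33→(33−7)÷2=13=m, 17→(17−7)÷2=5=e, 15→(15−7)÷2=4=d, 57→(57−7)÷2=25=y.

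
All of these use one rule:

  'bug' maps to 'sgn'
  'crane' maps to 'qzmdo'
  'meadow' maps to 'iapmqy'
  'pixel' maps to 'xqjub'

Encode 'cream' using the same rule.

ymqdo

The output letters match the input read backwards, each shifted +12: bug reversed is gub. Two steps: reverse the string, then apply a Caesar shift of +12.
For cream: reverse → maerc; then shift: m+12=y, a+12=m, e+12=q, r+12=d, c+12=o.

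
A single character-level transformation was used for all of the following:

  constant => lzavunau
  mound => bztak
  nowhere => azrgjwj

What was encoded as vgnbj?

Treating letters as 0–25, the rule is x ↦ 25x + 13 (mod 26).
Undoing it on vgnbj: v(21)→25·(21−13)≡18=s; g(6)→25·(6−13)≡7=h; n(13)→25·(13−13)≡0=a; b(1)→25·(1−13)≡12=m; j(9)→25·(9−13)≡4=e (all mod 26).

shame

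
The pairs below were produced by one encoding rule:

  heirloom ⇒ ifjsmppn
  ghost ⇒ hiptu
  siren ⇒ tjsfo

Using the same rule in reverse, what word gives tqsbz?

spray

It's a constant shift of +1 (ROT1).
Decoding tqsbz: t−1=s, q−1=p, s−1=r, b−1=a, z−1=y.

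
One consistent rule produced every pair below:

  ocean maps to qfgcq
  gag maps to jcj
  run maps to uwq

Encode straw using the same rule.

vwucz

The shift depends on letter class: consonant c→f is +3, but vowel o→q is +2. Vowels shift forward by 2 and consonants shift forward by 3.
Applying it to straw: s(cons)+3=v, t(cons)+3=w, r(cons)+3=u, a(vowel)+2=c, w(cons)+3=z.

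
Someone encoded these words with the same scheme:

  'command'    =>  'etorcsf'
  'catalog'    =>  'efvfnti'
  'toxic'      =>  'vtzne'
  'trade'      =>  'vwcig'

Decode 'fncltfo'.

diagram

Shifts by position in command: pos 0: c→e (+2), pos 1: o→t (+5), pos 2: m→o (+2), pos 3: m→r (+5) — repeating every 2. It's a Vigenère-style cipher with numeric key [2,5]: position i shifts by key[i mod 2].
Decoding fncltfo: f−2=d, n−5=i, c−2=a, l−5=g, t−2=r, f−5=a, o−2=m.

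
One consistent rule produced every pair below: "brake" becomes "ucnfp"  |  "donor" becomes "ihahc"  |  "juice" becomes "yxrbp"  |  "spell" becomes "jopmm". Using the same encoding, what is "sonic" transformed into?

jharb

b(1)→u(20) and r(17)→c(2) fit y≡7x+13 (mod 26); the inverse of 7 mod 26 is 15. Treating letters as 0–25, the rule is x ↦ 7x + 13 (mod 26).
Applying it to sonic: s(18)→7·18+13≡9=j; o(14)→7·14+13≡7=h; n(13)→7·13+13≡0=a; i(8)→7·8+13≡17=r; c(2)→7·2+13≡1=b (all mod 26).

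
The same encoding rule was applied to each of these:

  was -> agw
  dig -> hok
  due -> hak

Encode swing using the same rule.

The shift depends on letter class: consonant w→a is +4, but vowel a→g is +6. Vowels shift forward by 6 and consonants shift forward by 4.
Applying it to swing: s(cons)+4=w, w(cons)+4=a, i(vowel)+6=o, n(cons)+4=r, g(cons)+4=k.

waork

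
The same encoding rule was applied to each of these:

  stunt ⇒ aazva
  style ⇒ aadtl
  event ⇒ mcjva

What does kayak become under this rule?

shdir

Shifts by position in stunt: pos 0: s→a (+8), pos 1: t→a (+7), pos 2: u→z (+5), pos 3: n→v (+8), pos 4: t→a (+7) — repeating every 3. The shifts repeat in a cycle of length 3: positions 0,1,… shift by +8, +7, +5, then the pattern repeats.
On kayak: k+8=s, a+7=h, y+5=d, a+8=i, k+7=r.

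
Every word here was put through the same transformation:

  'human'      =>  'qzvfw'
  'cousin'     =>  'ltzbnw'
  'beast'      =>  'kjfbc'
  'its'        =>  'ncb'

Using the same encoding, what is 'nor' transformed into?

Two shifts are in play — +5 for a/e/i/o/u, +9 for every other letter.
Applying it to nor: n(cons)+9=w, o(vowel)+5=t, r(cons)+9=a.

wta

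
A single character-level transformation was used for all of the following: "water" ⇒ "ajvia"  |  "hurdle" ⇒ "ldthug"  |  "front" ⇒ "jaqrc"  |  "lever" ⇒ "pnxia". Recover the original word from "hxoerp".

domain

Shifts by position in water: pos 0: w→a (+4), pos 1: a→j (+9), pos 2: t→v (+2), pos 3: e→i (+4), pos 4: r→a (+9) — repeating every 3. A repeating key of period 3 is used — shifts +4, +9, +2 over and over.
Decoding hxoerp: h−4=d, x−9=o, o−2=m, e−4=a, r−9=i, p−2=n.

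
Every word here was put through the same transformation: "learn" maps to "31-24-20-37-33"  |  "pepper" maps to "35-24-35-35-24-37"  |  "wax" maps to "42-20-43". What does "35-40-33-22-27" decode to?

l is letter #12 and maps to 31: an offset of 19. The number is (letter's place in the alphabet, a=1) + 19.
Undoing it on 35-40-33-22-27: 35→(35−19)÷1=16=p, 40→(40−19)÷1=21=u, 33→(33−19)÷1=14=n, 22→(22−19)÷1=3=c, 27→(27−19)÷1=8=h.

punch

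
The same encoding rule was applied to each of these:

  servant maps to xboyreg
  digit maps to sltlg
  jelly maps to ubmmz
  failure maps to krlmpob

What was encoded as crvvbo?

Each letter's alphabet position (a=0..z=25) is mapped through 9·x+17 mod 26 — an affine cipher.
Decoding crvvbo: c(2)→3·(2−17)≡7=h; r(17)→3·(17−17)≡0=a; v(21)→3·(21−17)≡12=m; v(21)→3·(21−17)≡12=m; b(1)→3·(1−17)≡4=e; o(14)→3·(14−17)≡17=r (all mod 26).

hammer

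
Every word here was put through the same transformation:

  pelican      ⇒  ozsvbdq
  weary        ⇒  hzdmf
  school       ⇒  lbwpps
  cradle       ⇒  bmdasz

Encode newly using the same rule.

Each letter's alphabet position (a=0..z=25) is mapped through 25·x+3 mod 26 — an affine cipher.
For newly: n(13)→25·13+3≡16=q; e(4)→25·4+3≡25=z; w(22)→25·22+3≡7=h; l(11)→25·11+3≡18=s; y(24)→25·24+3≡5=f (all mod 26).

qzhsf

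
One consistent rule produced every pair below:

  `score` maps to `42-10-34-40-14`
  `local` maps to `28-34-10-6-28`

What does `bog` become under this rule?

8-34-18

s(#19)→42 and c(#3)→10: differences scale by 2, so n = 2·pos + 4. Each letter becomes 2×(its alphabet position, a=1..z=26) + 4.
Applying it to bog: b=2→8, o=15→34, g=7→18.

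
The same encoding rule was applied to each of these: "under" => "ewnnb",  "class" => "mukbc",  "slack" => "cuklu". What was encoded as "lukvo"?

Shifts by position in under: pos 0: u→e (+10), pos 1: n→w (+9), pos 2: d→n (+10), pos 3: e→n (+9) — repeating every 2. The shifts repeat in a cycle of length 2: positions 0,1,… shift by +10, +9, then the pattern repeats.
Decoding lukvo: l−10=b, u−9=l, k−10=a, v−9=m, o−10=e.

blame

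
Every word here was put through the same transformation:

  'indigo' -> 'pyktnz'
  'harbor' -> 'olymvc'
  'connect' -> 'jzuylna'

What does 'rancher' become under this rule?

The shifts repeat in a cycle of length 2: positions 0,1,… shift by +7, +11, then the pattern repeats.
On rancher: r+7=y, a+11=l, n+7=u, c+11=n, h+7=o, e+11=p, r+7=y.

ylunopy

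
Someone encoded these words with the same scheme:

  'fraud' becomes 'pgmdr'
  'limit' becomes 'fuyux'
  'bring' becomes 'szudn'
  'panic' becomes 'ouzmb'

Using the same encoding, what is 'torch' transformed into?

The output letters match the input read backwards, each shifted +12: fraud reversed is duarf. Read the word backwards and shift each letter +12.
On torch: reverse → hcrot; then shift: h+12=t, c+12=o, r+12=d, o+12=a, t+12=f.

todaf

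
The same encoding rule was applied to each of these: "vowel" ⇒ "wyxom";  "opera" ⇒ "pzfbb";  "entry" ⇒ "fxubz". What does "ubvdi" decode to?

truth

It's a Vigenère-style cipher with numeric key [1,10]: position i shifts by key[i mod 2].
Undoing it on ubvdi: u−1=t, b−10=r, v−1=u, d−10=t, i−1=h.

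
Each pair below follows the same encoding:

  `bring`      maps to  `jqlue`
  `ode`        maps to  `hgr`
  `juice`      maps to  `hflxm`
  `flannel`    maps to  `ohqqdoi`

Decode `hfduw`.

trace

The output letters match the input read backwards, each shifted +3: bring reversed is gnirb. Two steps: reverse the string, then apply a Caesar shift of +3.
Reversing it on hfduw: shift back: h−3=e, f−3=c, d−3=a, u−3=r, w−3=t → ecart; then reverse → trace.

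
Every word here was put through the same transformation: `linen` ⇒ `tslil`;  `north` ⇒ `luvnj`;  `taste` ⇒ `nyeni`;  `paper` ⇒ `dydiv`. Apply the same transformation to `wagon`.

l(11)→t(19) and i(8)→s(18) fit y≡9x+24 (mod 26); the inverse of 9 mod 26 is 3. This is an affine cipher: with a=0,…,z=25, each position x becomes (9x+24) mod 26.
On wagon: w(22)→9·22+24≡14=o; a(0)→9·0+24≡24=y; g(6)→9·6+24≡0=a; o(14)→9·14+24≡20=u; n(13)→9·13+24≡11=l (all mod 26).

oyaul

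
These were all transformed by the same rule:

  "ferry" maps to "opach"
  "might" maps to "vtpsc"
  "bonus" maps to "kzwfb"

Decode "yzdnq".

pouch

A repeating key of period 2 is used — shifts +9, +11 over and over.
Decoding yzdnq: y−9=p, z−11=o, d−9=u, n−11=c, q−9=h.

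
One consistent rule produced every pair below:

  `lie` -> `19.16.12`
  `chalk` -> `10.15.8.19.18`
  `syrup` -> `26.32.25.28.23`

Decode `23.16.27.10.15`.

l is letter #12 and maps to 19: an offset of 7. Each letter is replaced by its alphabet position (a=1..z=26) + 7.
Reversing it on 23.16.27.10.15: 23→(23−7)÷1=16=p, 16→(16−7)÷1=9=i, 27→(27−7)÷1=20=t, 10→(10−7)÷1=3=c, 15→(15−7)÷1=8=h.

pitch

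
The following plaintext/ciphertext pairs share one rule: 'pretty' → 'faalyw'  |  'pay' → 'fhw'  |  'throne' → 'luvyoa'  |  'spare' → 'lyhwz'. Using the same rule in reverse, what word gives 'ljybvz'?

source

The output letters match the input read backwards, each shifted +7: pretty reversed is ytterp. The word is reversed, then every letter is shifted forward by 7.
Undoing it on ljybvz: shift back: l−7=e, j−7=c, y−7=r, b−7=u, v−7=o, z−7=s → ecruos; then reverse → source.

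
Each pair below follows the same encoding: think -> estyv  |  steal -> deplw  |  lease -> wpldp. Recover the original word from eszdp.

those

Compare letters: t→e is +11, h→s is +11, i→t is +11 — a constant shift. Each letter is shifted forward by 11 in the alphabet (a Caesar shift of +11).
Decoding eszdp: e−11=t, s−11=h, z−11=o, d−11=s, p−11=e.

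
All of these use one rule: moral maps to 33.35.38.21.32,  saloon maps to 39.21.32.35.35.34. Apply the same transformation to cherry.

m is letter #13 and maps to 33: an offset of 20. Each letter is replaced by its alphabet position (a=1..z=26) + 20.
For cherry: c=3→23, h=8→28, e=5→25, r=18→38, r=18→38, y=25→45.

23.28.25.38.38.45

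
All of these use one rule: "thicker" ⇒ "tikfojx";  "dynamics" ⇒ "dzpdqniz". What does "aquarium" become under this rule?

The shift increases by 1 at each position, starting from +0: 0, 1, 2, ….
For aquarium: a+0=a, q+1=r, u+2=w, a+3=d, r+4=v, i+5=n, u+6=a, m+7=t.

arwdvnat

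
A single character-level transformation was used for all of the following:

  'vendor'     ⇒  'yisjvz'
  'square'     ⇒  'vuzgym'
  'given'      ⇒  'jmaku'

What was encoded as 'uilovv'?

Letter i (0-indexed) is shifted by i+3, so successive shifts are 3, 4, 5, ….
Undoing it on uilovv: u−3=r, i−4=e, l−5=g, o−6=i, v−7=o, v−8=n.

region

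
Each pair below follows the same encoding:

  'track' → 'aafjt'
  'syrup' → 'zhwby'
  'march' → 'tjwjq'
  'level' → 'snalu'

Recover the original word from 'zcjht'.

steak

A repeating key of period 3 is used — shifts +7, +9, +5 over and over.
Reversing it on zcjht: z−7=s, c−9=t, j−5=e, h−7=a, t−9=k.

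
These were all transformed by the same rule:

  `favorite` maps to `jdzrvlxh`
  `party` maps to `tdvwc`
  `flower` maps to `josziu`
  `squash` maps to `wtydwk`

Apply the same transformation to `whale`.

Shifts by position in favorite: pos 0: f→j (+4), pos 1: a→d (+3), pos 2: v→z (+4), pos 3: o→r (+3) — repeating every 2. It's a Vigenère-style cipher with numeric key [4,3]: position i shifts by key[i mod 2].
On whale: w+4=a, h+3=k, a+4=e, l+3=o, e+4=i.

akeoi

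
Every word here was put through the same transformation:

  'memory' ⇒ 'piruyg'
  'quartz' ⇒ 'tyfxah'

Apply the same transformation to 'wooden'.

The shift increases by 1 at each position, starting from +3: 3, 4, 5, ….
For wooden: w+3=z, o+4=s, o+5=t, d+6=j, e+7=l, n+8=v.

zstjlv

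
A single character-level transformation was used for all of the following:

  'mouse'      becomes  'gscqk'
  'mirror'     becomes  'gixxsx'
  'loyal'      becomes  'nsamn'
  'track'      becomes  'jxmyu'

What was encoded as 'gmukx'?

m(12)→g(6) and o(14)→s(18) fit y≡19x+12 (mod 26); the inverse of 19 mod 26 is 11. Each letter's alphabet position (a=0..z=25) is mapped through 19·x+12 mod 26 — an affine cipher.
Decoding gmukx: g(6)→11·(6−12)≡12=m; m(12)→11·(12−12)≡0=a; u(20)→11·(20−12)≡10=k; k(10)→11·(10−12)≡4=e; x(23)→11·(23−12)≡17=r (all mod 26).

maker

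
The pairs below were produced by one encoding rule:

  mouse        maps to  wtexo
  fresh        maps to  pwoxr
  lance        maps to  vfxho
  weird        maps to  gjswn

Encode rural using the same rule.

bzbfv

Shifts by position in mouse: pos 0: m→w (+10), pos 1: o→t (+5), pos 2: u→e (+10), pos 3: s→x (+5) — repeating every 2. The shifts repeat in a cycle of length 2: positions 0,1,… shift by +10, +5, then the pattern repeats.
For rural: r+10=b, u+5=z, r+10=b, a+5=f, l+10=v.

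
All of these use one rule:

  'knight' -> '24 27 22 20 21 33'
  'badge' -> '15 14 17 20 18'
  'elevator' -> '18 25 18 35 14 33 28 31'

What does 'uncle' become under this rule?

Each letter is replaced by its alphabet position (a=1..z=26) + 13.
For uncle: u=21→34, n=14→27, c=3→16, l=12→25, e=5→18.

34 27 16 25 18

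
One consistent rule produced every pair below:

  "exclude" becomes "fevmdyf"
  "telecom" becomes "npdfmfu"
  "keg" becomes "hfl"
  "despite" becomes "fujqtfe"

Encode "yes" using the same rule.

The output letters match the input read backwards, each shifted +1: exclude reversed is edulcxe. Two steps: reverse the string, then apply a Caesar shift of +1.
For yes: reverse → sey; then shift: s+1=t, e+1=f, y+1=z.

tfz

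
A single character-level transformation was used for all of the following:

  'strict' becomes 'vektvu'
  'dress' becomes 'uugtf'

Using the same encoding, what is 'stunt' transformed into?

vpwvu

The output letters match the input read backwards, each shifted +2: strict reversed is tcirts. The word is reversed, then every letter is shifted forward by 2.
On stunt: reverse → tnuts; then shift: t+2=v, n+2=p, u+2=w, t+2=v, s+2=u.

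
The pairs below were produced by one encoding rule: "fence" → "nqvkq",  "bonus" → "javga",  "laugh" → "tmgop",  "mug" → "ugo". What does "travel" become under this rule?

The shift depends on letter class: consonant f→n is +8, but vowel e→q is +12. Two shifts are in play — +12 for a/e/i/o/u, +8 for every other letter.
On travel: t(cons)+8=b, r(cons)+8=z, a(vowel)+12=m, v(cons)+8=d, e(vowel)+12=q, l(cons)+8=t.

bzmdqt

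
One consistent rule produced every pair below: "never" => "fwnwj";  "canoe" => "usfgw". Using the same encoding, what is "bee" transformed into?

tww

Compare letters: n→f is +18, e→w is +18, v→n is +18 — a constant shift. This is a Caesar cipher with shift 18.
Applying it to bee: b+18=t, e+18=w, e+18=w.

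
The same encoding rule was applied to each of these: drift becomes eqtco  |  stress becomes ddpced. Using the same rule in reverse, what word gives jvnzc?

rocky

The output letters match the input read backwards, each shifted +11: drift reversed is tfird. Two steps: reverse the string, then apply a Caesar shift of +11.
Decoding jvnzc: shift back: j−11=y, v−11=k, n−11=c, z−11=o, c−11=r → ykcor; then reverse → rocky.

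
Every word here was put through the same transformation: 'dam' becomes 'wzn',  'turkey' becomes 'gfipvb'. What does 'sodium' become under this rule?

Each pair mirrors across the alphabet (d↔w, a↔z, m↔n): positions sum to 25. Letters are reflected about the middle of the alphabet (position → 25−position): Atbash.
On sodium: s↔h, o↔l, d↔w, i↔r, u↔f, m↔n.

hlwrfn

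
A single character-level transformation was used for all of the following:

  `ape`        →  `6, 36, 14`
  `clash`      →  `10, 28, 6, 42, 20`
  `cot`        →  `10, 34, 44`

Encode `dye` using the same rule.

a(#1)→6 and p(#16)→36: differences scale by 2, so n = 2·pos + 4. The formula is n = 2×(alphabet index, a=1) + 4.
Applying it to dye: d=4→12, y=25→54, e=5→14.

12, 54, 14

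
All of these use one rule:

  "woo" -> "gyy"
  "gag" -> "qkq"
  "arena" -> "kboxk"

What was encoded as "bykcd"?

Every letter moves 10 places later in the alphabet, wrapping around z→a.
Reversing it on bykcd: b−10=r, y−10=o, k−10=a, c−10=s, d−10=t.

roast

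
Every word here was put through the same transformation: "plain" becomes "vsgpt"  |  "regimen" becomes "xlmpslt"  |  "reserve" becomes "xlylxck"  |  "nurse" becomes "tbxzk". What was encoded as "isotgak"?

Shifts by position in plain: pos 0: p→v (+6), pos 1: l→s (+7), pos 2: a→g (+6), pos 3: i→p (+7) — repeating every 2. A repeating key of period 2 is used — shifts +6, +7 over and over.
Decoding isotgak: i−6=c, s−7=l, o−6=i, t−7=m, g−6=a, a−7=t, k−6=e.

climate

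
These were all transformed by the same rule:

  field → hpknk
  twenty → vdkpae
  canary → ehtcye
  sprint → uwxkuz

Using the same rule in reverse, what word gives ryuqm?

proof

The shifts repeat in a cycle of length 3: positions 0,1,… shift by +2, +7, +6, then the pattern repeats.
Reversing it on ryuqm: r−2=p, y−7=r, u−6=o, q−2=o, m−7=f.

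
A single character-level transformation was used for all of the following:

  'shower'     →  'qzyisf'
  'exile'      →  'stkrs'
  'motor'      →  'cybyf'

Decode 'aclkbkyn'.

s(18)→q(16) and h(7)→z(25) fit y≡11x+0 (mod 26); the inverse of 11 mod 26 is 19. Each letter's alphabet position (a=0..z=25) is mapped through 11·x+0 mod 26 — an affine cipher.
Undoing it on aclkbkyn: a(0)→19·(0−0)≡0=a; c(2)→19·(2−0)≡12=m; l(11)→19·(11−0)≡1=b; k(10)→19·(10−0)≡8=i; b(1)→19·(1−0)≡19=t; k(10)→19·(10−0)≡8=i; y(24)→19·(24−0)≡14=o; n(13)→19·(13−0)≡13=n (all mod 26).

ambition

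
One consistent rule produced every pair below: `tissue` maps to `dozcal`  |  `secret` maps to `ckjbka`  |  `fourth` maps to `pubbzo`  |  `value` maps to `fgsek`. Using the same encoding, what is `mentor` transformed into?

wkuduy

Shifts by position in tissue: pos 0: t→d (+10), pos 1: i→o (+6), pos 2: s→z (+7), pos 3: s→c (+10), pos 4: u→a (+6), pos 5: e→l (+7) — repeating every 3. It's a Vigenère-style cipher with numeric key [10,6,7]: position i shifts by key[i mod 3].
For mentor: m+10=w, e+6=k, n+7=u, t+10=d, o+6=u, r+7=y.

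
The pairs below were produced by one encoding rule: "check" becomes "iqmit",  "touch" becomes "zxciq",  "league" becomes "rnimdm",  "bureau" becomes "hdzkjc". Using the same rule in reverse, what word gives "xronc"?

right

Shifts by position in check: pos 0: c→i (+6), pos 1: h→q (+9), pos 2: e→m (+8), pos 3: c→i (+6), pos 4: k→t (+9) — repeating every 3. The shifts repeat in a cycle of length 3: positions 0,1,… shift by +6, +9, +8, then the pattern repeats.
Decoding xronc: x−6=r, r−9=i, o−8=g, n−6=h, c−9=t.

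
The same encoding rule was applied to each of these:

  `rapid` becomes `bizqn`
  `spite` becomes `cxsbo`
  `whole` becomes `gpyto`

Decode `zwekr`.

Shifts by position in rapid: pos 0: r→b (+10), pos 1: a→i (+8), pos 2: p→z (+10), pos 3: i→q (+8) — repeating every 2. It's a Vigenère-style cipher with numeric key [10,8]: position i shifts by key[i mod 2].
Reversing it on zwekr: z−10=p, w−8=o, e−10=u, k−8=c, r−10=h.

pouch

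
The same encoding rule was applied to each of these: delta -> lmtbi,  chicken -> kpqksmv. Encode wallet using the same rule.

eittmb

Compare letters: d→l is +8, e→m is +8, l→t is +8 — a constant shift. Each letter is shifted forward by 8 in the alphabet (a Caesar shift of +8).
Applying it to wallet: w+8=e, a+8=i, l+8=t, l+8=t, e+8=m, t+8=b.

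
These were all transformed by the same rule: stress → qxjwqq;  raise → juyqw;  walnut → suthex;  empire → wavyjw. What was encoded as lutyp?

valid

s(18)→q(16) and t(19)→x(23) fit y≡7x+20 (mod 26); the inverse of 7 mod 26 is 15. This is an affine cipher: with a=0,…,z=25, each position x becomes (7x+20) mod 26.
Reversing it on lutyp: l(11)→15·(11−20)≡21=v; u(20)→15·(20−20)≡0=a; t(19)→15·(19−20)≡11=l; y(24)→15·(24−20)≡8=i; p(15)→15·(15−20)≡3=d (all mod 26).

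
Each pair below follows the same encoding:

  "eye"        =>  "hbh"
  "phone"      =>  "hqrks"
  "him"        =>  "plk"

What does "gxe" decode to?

Read the word backwards and shift each letter +3.
Reversing it on gxe: shift back: g−3=d, x−3=u, e−3=b → dub; then reverse → bud.

bud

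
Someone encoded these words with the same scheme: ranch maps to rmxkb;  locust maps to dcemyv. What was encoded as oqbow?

The output letters match the input read backwards, each shifted +10: ranch reversed is hcnar. Read the word backwards and shift each letter +10.
Reversing it on oqbow: shift back: o−10=e, q−10=g, b−10=r, o−10=e, w−10=m → egrem; then reverse → merge.

merge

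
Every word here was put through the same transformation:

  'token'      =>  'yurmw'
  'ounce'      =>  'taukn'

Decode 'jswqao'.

In token: t→y is +5, o→u is +6, k→r is +7, e→m is +8 — the shift increases by 1 each position. Letter i (0-indexed) is shifted by i+5, so successive shifts are 5, 6, 7, ….
Undoing it on jswqao: j−5=e, s−6=m, w−7=p, q−8=i, a−9=r, o−10=e.

empire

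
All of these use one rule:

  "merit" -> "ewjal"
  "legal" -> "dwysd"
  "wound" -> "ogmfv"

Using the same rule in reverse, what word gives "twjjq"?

berry

Compare letters: m→e is +18, e→w is +18, r→j is +18 — a constant shift. Every letter moves 18 places later in the alphabet, wrapping around z→a.
Reversing it on twjjq: t−18=b, w−18=e, j−18=r, j−18=r, q−18=y.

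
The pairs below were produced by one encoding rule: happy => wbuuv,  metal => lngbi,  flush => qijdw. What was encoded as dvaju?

syrup

h(7)→w(22) and a(0)→b(1) fit y≡3x+1 (mod 26); the inverse of 3 mod 26 is 9. Each letter's alphabet position (a=0..z=25) is mapped through 3·x+1 mod 26 — an affine cipher.
Undoing it on dvaju: d(3)→9·(3−1)≡18=s; v(21)→9·(21−1)≡24=y; a(0)→9·(0−1)≡17=r; j(9)→9·(9−1)≡20=u; u(20)→9·(20−1)≡15=p (all mod 26).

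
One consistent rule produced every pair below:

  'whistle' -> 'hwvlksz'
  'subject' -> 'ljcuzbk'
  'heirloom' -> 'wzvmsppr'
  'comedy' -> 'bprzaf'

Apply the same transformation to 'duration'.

ajmdkvpq

w(22)→h(7) and h(7)→w(22) fit y≡25x+3 (mod 26); the inverse of 25 mod 26 is 25. Treating letters as 0–25, the rule is x ↦ 25x + 3 (mod 26).
Applying it to duration: d(3)→25·3+3≡0=a; u(20)→25·20+3≡9=j; r(17)→25·17+3≡12=m; a(0)→25·0+3≡3=d; t(19)→25·19+3≡10=k; i(8)→25·8+3≡21=v; o(14)→25·14+3≡15=p; n(13)→25·13+3≡16=q (all mod 26).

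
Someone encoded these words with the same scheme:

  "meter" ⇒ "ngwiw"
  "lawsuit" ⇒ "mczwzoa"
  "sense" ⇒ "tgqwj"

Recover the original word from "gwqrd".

funny

In meter: m→n is +1, e→g is +2, t→w is +3, e→i is +4 — the shift increases by 1 each position. Each letter shifts forward by (position + 1), i.e. 1, 2, 3, … — the shift grows by one for each successive letter.
Undoing it on gwqrd: g−1=f, w−2=u, q−3=n, r−4=n, d−5=y.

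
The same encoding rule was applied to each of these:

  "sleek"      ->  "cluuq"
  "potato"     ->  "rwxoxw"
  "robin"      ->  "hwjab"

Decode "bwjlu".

noble

s(18)→c(2) and l(11)→l(11) fit y≡21x+14 (mod 26); the inverse of 21 mod 26 is 5. This is an affine cipher: with a=0,…,z=25, each position x becomes (21x+14) mod 26.
Undoing it on bwjlu: b(1)→5·(1−14)≡13=n; w(22)→5·(22−14)≡14=o; j(9)→5·(9−14)≡1=b; l(11)→5·(11−14)≡11=l; u(20)→5·(20−14)≡4=e (all mod 26).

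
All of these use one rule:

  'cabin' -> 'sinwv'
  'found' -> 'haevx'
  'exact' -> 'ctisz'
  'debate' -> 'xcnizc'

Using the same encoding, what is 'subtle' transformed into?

uenzlc

Treating letters as 0–25, the rule is x ↦ 5x + 8 (mod 26).
Applying it to subtle: s(18)→5·18+8≡20=u; u(20)→5·20+8≡4=e; b(1)→5·1+8≡13=n; t(19)→5·19+8≡25=z; l(11)→5·11+8≡11=l; e(4)→5·4+8≡2=c (all mod 26).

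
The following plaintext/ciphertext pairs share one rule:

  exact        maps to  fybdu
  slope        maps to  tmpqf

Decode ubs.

tar

Compare letters: e→f is +1, x→y is +1, a→b is +1 — a constant shift. Each letter is shifted forward by 1 in the alphabet (a Caesar shift of +1).
Decoding ubs: u−1=t, b−1=a, s−1=r.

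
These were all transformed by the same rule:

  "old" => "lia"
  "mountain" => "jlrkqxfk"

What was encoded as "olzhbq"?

rocket

Compare letters: o→l is +23, l→i is +23, d→a is +23 — a constant shift. This is a Caesar cipher with shift 23.
Decoding olzhbq: o−23=r, l−23=o, z−23=c, h−23=k, b−23=e, q−23=t.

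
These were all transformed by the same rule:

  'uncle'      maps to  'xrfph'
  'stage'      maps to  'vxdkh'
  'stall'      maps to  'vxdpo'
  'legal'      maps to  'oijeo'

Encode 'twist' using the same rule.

Shifts by position in uncle: pos 0: u→x (+3), pos 1: n→r (+4), pos 2: c→f (+3), pos 3: l→p (+4) — repeating every 2. The shifts repeat in a cycle of length 2: positions 0,1,… shift by +3, +4, then the pattern repeats.
Applying it to twist: t+3=w, w+4=a, i+3=l, s+4=w, t+3=w.

walww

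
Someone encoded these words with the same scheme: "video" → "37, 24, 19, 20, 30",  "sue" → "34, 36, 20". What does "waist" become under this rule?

The number is (letter's place in the alphabet, a=1) + 15.
Applying it to waist: w=23→38, a=1→16, i=9→24, s=19→34, t=20→35.

38, 16, 24, 34, 35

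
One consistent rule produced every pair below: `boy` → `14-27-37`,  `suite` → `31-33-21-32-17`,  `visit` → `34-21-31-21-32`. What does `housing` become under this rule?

b is letter #2 and maps to 14: an offset of 12. The number is (letter's place in the alphabet, a=1) + 12.
On housing: h=8→20, o=15→27, u=21→33, s=19→31, i=9→21, n=14→26, g=7→19.

20-27-33-31-21-26-19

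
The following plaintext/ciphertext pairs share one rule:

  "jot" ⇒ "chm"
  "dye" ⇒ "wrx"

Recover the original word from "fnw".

Compare letters: j→c is +19, o→h is +19, t→m is +19 — a constant shift. Every letter moves 19 places later in the alphabet, wrapping around z→a.
Decoding fnw: f−19=m, n−19=u, w−19=d.

mud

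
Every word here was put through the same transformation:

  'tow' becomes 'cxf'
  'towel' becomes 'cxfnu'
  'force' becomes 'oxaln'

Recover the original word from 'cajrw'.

Compare letters: t→c is +9, o→x is +9, w→f is +9 — a constant shift. It's a constant shift of +9 (ROT9).
Reversing it on cajrw: c−9=t, a−9=r, j−9=a, r−9=i, w−9=n.

train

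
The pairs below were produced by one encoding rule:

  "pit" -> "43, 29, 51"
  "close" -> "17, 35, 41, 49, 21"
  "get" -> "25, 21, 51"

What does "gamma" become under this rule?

25, 13, 37, 37, 13

p(#16)→43 and i(#9)→29: differences scale by 2, so n = 2·pos + 11. With a=1..z=26, the number is 2·pos + 11.
For gamma: g=7→25, a=1→13, m=13→37, m=13→37, a=1→13.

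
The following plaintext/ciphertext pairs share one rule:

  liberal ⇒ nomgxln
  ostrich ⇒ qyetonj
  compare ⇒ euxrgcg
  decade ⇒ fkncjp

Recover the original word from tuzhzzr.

rooftop

Shifts by position in liberal: pos 0: l→n (+2), pos 1: i→o (+6), pos 2: b→m (+11), pos 3: e→g (+2), pos 4: r→x (+6), pos 5: a→l (+11) — repeating every 3. A repeating key of period 3 is used — shifts +2, +6, +11 over and over.
Undoing it on tuzhzzr: t−2=r, u−6=o, z−11=o, h−2=f, z−6=t, z−11=o, r−2=p.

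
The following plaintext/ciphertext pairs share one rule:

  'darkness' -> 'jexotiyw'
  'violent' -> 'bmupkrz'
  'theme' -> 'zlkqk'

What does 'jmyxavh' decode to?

The shifts repeat in a cycle of length 2: positions 0,1,… shift by +6, +4, then the pattern repeats.
Undoing it on jmyxavh: j−6=d, m−4=i, y−6=s, x−4=t, a−6=u, v−4=r, h−6=b.

disturb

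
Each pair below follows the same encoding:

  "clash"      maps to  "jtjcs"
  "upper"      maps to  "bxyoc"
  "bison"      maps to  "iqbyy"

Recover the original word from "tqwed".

In clash: c→j is +7, l→t is +8, a→j is +9, s→c is +10 — the shift increases by 1 each position. Letter i (0-indexed) is shifted by i+7, so successive shifts are 7, 8, 9, ….
Reversing it on tqwed: t−7=m, q−8=i, w−9=n, e−10=u, d−11=s.

minus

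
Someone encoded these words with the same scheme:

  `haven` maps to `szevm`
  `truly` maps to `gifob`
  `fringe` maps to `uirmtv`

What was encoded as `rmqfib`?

Each pair mirrors across the alphabet (h↔s, a↔z, v↔e): positions sum to 25. Letters are reflected about the middle of the alphabet (position → 25−position): Atbash.
Undoing it on rmqfib: r↔i, m↔n, q↔j, f↔u, i↔r, b↔y.

injury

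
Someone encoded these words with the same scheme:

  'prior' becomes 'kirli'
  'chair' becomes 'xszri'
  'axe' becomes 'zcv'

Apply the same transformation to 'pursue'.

kfihfv

Each letter is replaced by its mirror in the alphabet: a↔z, b↔y, c↔x, and so on (the Atbash cipher).
Applying it to pursue: p↔k, u↔f, r↔i, s↔h, u↔f, e↔v.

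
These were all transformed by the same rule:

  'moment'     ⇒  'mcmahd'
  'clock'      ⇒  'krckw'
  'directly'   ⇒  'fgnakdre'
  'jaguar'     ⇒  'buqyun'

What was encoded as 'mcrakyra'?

molecule

Treating letters as 0–25, the rule is x ↦ 21x + 20 (mod 26).
Decoding mcrakyra: m(12)→5·(12−20)≡12=m; c(2)→5·(2−20)≡14=o; r(17)→5·(17−20)≡11=l; a(0)→5·(0−20)≡4=e; k(10)→5·(10−20)≡2=c; y(24)→5·(24−20)≡20=u; r(17)→5·(17−20)≡11=l; a(0)→5·(0−20)≡4=e (all mod 26).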